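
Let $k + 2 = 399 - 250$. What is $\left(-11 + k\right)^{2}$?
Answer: $18496$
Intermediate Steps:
$k = 147$ ($k = -2 + \left(399 - 250\right) = -2 + 149 = 147$)
$\left(-11 + k\right)^{2} = \left(-11 + 147\right)^{2} = 136^{2} = 18496$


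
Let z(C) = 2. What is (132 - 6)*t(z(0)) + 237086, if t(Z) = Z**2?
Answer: 237590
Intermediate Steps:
(132 - 6)*t(z(0)) + 237086 = (132 - 6)*2**2 + 237086 = 126*4 + 237086 = 504 + 237086 = 237590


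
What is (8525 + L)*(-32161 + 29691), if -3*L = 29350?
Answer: 9324250/3 ≈ 3.1081e+6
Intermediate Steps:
L = -29350/3 (L = -1/3*29350 = -29350/3 ≈ -9783.3)
(8525 + L)*(-32161 + 29691) = (8525 - 29350/3)*(-32161 + 29691) = -3775/3*(-2470) = 9324250/3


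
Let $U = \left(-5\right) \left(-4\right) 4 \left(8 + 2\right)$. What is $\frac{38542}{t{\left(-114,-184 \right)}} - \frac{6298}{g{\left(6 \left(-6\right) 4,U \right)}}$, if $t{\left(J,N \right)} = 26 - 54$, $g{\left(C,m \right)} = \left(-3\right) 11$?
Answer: $- \frac{78253}{66} \approx -1185.7$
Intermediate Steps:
$U = 800$ ($U = 20 \cdot 4 \cdot 10 = 80 \cdot 10 = 800$)
$g{\left(C,m \right)} = -33$
$t{\left(J,N \right)} = -28$ ($t{\left(J,N \right)} = 26 - 54 = -28$)
$\frac{38542}{t{\left(-114,-184 \right)}} - \frac{6298}{g{\left(6 \left(-6\right) 4,U \right)}} = \frac{38542}{-28} - \frac{6298}{-33} = 38542 \left(- \frac{1}{28}\right) - - \frac{6298}{33} = - \frac{2753}{2} + \frac{6298}{33} = - \frac{78253}{66}$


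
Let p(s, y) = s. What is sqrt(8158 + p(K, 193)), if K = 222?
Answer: 2*sqrt(2095) ≈ 91.542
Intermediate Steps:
sqrt(8158 + p(K, 193)) = sqrt(8158 + 222) = sqrt(8380) = 2*sqrt(2095)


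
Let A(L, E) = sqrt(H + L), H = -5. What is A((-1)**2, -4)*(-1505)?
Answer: -3010*I ≈ -3010.0*I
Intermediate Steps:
A(L, E) = sqrt(-5 + L)
A((-1)**2, -4)*(-1505) = sqrt(-5 + (-1)**2)*(-1505) = sqrt(-5 + 1)*(-1505) = sqrt(-4)*(-1505) = (2*I)*(-1505) = -3010*I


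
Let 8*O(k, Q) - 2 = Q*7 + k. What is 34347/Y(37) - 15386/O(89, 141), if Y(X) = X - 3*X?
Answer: -470761/814 ≈ -578.33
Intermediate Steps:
Y(X) = -2*X
O(k, Q) = ¼ + k/8 + 7*Q/8 (O(k, Q) = ¼ + (Q*7 + k)/8 = ¼ + (7*Q + k)/8 = ¼ + (k + 7*Q)/8 = ¼ + (k/8 + 7*Q/8) = ¼ + k/8 + 7*Q/8)
34347/Y(37) - 15386/O(89, 141) = 34347/((-2*37)) - 15386/(¼ + (⅛)*89 + (7/8)*141) = 34347/(-74) - 15386/(¼ + 89/8 + 987/8) = 34347*(-1/74) - 15386/539/4 = -34347/74 - 15386*4/539 = -34347/74 - 1256/11 = -470761/814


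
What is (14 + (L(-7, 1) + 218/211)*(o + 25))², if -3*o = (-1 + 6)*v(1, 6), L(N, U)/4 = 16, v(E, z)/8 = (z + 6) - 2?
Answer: 2201057091216/44521 ≈ 4.9439e+7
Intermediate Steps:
v(E, z) = 32 + 8*z (v(E, z) = 8*((z + 6) - 2) = 8*((6 + z) - 2) = 8*(4 + z) = 32 + 8*z)
L(N, U) = 64 (L(N, U) = 4*16 = 64)
o = -400/3 (o = -(-1 + 6)*(32 + 8*6)/3 = -5*(32 + 48)/3 = -5*80/3 = -⅓*400 = -400/3 ≈ -133.33)
(14 + (L(-7, 1) + 218/211)*(o + 25))² = (14 + (64 + 218/211)*(-400/3 + 25))² = (14 + (64 + 218*(1/211))*(-325/3))² = (14 + (64 + 218/211)*(-325/3))² = (14 + (13722/211)*(-325/3))² = (14 - 1486550/211)² = (-1483596/211)² = 2201057091216/44521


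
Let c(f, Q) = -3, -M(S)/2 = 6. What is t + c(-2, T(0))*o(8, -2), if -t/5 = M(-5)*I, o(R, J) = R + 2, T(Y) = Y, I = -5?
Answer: -330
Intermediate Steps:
M(S) = -12 (M(S) = -2*6 = -12)
o(R, J) = 2 + R
t = -300 (t = -(-60)*(-5) = -5*60 = -300)
t + c(-2, T(0))*o(8, -2) = -300 - 3*(2 + 8) = -300 - 3*10 = -300 - 30 = -330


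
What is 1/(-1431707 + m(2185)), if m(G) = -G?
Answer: -1/1433892 ≈ -6.9740e-7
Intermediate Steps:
1/(-1431707 + m(2185)) = 1/(-1431707 - 1*2185) = 1/(-1431707 - 2185) = 1/(-1433892) = -1/1433892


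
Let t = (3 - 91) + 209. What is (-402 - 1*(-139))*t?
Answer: -31823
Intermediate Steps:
t = 121 (t = -88 + 209 = 121)
(-402 - 1*(-139))*t = (-402 - 1*(-139))*121 = (-402 + 139)*121 = -263*121 = -31823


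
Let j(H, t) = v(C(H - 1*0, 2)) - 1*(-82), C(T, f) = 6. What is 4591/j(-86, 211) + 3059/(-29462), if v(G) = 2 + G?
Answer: 33746183/662895 ≈ 50.907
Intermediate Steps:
j(H, t) = 90 (j(H, t) = (2 + 6) - 1*(-82) = 8 + 82 = 90)
4591/j(-86, 211) + 3059/(-29462) = 4591/90 + 3059/(-29462) = 4591*(1/90) + 3059*(-1/29462) = 4591/90 - 3059/29462 = 33746183/662895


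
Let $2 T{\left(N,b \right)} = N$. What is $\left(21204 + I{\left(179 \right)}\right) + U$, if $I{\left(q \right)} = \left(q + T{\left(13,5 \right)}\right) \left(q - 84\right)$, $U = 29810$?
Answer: $\frac{137273}{2} \approx 68637.0$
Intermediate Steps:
$T{\left(N,b \right)} = \frac{N}{2}$
$I{\left(q \right)} = \left(-84 + q\right) \left(\frac{13}{2} + q\right)$ ($I{\left(q \right)} = \left(q + \frac{1}{2} \cdot 13\right) \left(q - 84\right) = \left(q + \frac{13}{2}\right) \left(-84 + q\right) = \left(\frac{13}{2} + q\right) \left(-84 + q\right) = \left(-84 + q\right) \left(\frac{13}{2} + q\right)$)
$\left(21204 + I{\left(179 \right)}\right) + U = \left(21204 - \left(\frac{28837}{2} - 32041\right)\right) + 29810 = \left(21204 - - \frac{35245}{2}\right) + 29810 = \left(21204 + \frac{35245}{2}\right) + 29810 = \frac{77653}{2} + 29810 = \frac{137273}{2}$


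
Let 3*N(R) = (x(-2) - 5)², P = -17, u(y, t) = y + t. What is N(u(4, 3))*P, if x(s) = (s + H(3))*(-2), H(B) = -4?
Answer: -833/3 ≈ -277.67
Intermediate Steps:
x(s) = 8 - 2*s (x(s) = (s - 4)*(-2) = (-4 + s)*(-2) = 8 - 2*s)
u(y, t) = t + y
N(R) = 49/3 (N(R) = ((8 - 2*(-2)) - 5)²/3 = ((8 + 4) - 5)²/3 = (12 - 5)²/3 = (⅓)*7² = (⅓)*49 = 49/3)
N(u(4, 3))*P = (49/3)*(-17) = -833/3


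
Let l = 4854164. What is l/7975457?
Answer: 693452/1139351 ≈ 0.60864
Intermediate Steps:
l/7975457 = 4854164/7975457 = 4854164*(1/7975457) = 693452/1139351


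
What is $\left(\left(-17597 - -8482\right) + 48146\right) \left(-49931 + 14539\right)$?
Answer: $-1381385152$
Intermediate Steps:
$\left(\left(-17597 - -8482\right) + 48146\right) \left(-49931 + 14539\right) = \left(\left(-17597 + 8482\right) + 48146\right) \left(-35392\right) = \left(-9115 + 48146\right) \left(-35392\right) = 39031 \left(-35392\right) = -1381385152$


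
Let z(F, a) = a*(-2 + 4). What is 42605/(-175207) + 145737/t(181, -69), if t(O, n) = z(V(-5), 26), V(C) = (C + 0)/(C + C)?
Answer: 25531927099/9110764 ≈ 2802.4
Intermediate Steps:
V(C) = ½ (V(C) = C/((2*C)) = C*(1/(2*C)) = ½)
z(F, a) = 2*a (z(F, a) = a*2 = 2*a)
t(O, n) = 52 (t(O, n) = 2*26 = 52)
42605/(-175207) + 145737/t(181, -69) = 42605/(-175207) + 145737/52 = 42605*(-1/175207) + 145737*(1/52) = -42605/175207 + 145737/52 = 25531927099/9110764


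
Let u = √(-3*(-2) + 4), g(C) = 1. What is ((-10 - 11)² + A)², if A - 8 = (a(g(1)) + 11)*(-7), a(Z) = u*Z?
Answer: 138874 - 5208*√10 ≈ 1.2240e+5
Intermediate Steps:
u = √10 (u = √(6 + 4) = √10 ≈ 3.1623)
a(Z) = Z*√10 (a(Z) = √10*Z = Z*√10)
A = -69 - 7*√10 (A = 8 + (1*√10 + 11)*(-7) = 8 + (√10 + 11)*(-7) = 8 + (11 + √10)*(-7) = 8 + (-77 - 7*√10) = -69 - 7*√10 ≈ -91.136)
((-10 - 11)² + A)² = ((-10 - 11)² + (-69 - 7*√10))² = ((-21)² + (-69 - 7*√10))² = (441 + (-69 - 7*√10))² = (372 - 7*√10)²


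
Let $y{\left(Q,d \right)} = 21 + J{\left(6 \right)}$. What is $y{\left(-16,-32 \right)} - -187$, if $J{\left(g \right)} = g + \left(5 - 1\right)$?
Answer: $218$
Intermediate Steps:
$J{\left(g \right)} = 4 + g$ ($J{\left(g \right)} = g + 4 = 4 + g$)
$y{\left(Q,d \right)} = 31$ ($y{\left(Q,d \right)} = 21 + \left(4 + 6\right) = 21 + 10 = 31$)
$y{\left(-16,-32 \right)} - -187 = 31 - -187 = 31 + 187 = 218$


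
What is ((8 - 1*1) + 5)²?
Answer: 144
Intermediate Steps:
((8 - 1*1) + 5)² = ((8 - 1) + 5)² = (7 + 5)² = 12² = 144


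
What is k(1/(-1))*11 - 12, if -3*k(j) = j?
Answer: -25/3 ≈ -8.3333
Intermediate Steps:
k(j) = -j/3
k(1/(-1))*11 - 12 = -1/3/(-1)*11 - 12 = -1/3*(-1)*11 - 12 = (1/3)*11 - 12 = 11/3 - 12 = -25/3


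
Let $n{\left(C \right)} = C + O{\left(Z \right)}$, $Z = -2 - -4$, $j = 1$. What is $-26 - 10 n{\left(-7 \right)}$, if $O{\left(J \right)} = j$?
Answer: $34$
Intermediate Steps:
$Z = 2$ ($Z = -2 + 4 = 2$)
$O{\left(J \right)} = 1$
$n{\left(C \right)} = 1 + C$ ($n{\left(C \right)} = C + 1 = 1 + C$)
$-26 - 10 n{\left(-7 \right)} = -26 - 10 \left(1 - 7\right) = -26 - -60 = -26 + 60 = 34$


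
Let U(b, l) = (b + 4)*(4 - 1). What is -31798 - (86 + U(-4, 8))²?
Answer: -39194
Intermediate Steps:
U(b, l) = 12 + 3*b (U(b, l) = (4 + b)*3 = 12 + 3*b)
-31798 - (86 + U(-4, 8))² = -31798 - (86 + (12 + 3*(-4)))² = -31798 - (86 + (12 - 12))² = -31798 - (86 + 0)² = -31798 - 1*86² = -31798 - 1*7396 = -31798 - 7396 = -39194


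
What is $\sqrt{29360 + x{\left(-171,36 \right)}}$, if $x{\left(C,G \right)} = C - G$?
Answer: $\sqrt{29153} \approx 170.74$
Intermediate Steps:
$\sqrt{29360 + x{\left(-171,36 \right)}} = \sqrt{29360 - 207} = \sqrt{29153}$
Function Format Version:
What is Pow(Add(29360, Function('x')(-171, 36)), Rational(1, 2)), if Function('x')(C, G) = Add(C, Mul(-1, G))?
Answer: Pow(29153, Rational(1, 2)) ≈ 170.74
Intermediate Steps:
Pow(Add(29360, Function('x')(-171, 36)), Rational(1, 2)) = Pow(Add(29360, Add(-171, Mul(-1, 36))), Rational(1, 2)) = Pow(Add(29360, Add(-171, -36)), Rational(1, 2)) = Pow(Add(29360, -207), Rational(1, 2)) = Pow(29153, Rational(1, 2))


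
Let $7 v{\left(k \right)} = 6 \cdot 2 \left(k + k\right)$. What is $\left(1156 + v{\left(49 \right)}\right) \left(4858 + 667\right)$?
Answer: $7315100$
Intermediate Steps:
$v{\left(k \right)} = \frac{24 k}{7}$ ($v{\left(k \right)} = \frac{6 \cdot 2 \left(k + k\right)}{7} = \frac{6 \cdot 2 \cdot 2 k}{7} = \frac{6 \cdot 4 k}{7} = \frac{24 k}{7}$)
$\left(1156 + v{\left(49 \right)}\right) \left(4858 + 667\right) = \left(1156 + \frac{24}{7} \cdot 49\right) \left(4858 + 667\right) = \left(1156 + 168\right) 5525 = 1324 \cdot 5525 = 7315100$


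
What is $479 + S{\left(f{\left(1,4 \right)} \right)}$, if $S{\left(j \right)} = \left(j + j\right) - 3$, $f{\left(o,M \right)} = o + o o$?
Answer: $480$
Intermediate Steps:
$f{\left(o,M \right)} = o + o^{2}$
$S{\left(j \right)} = -3 + 2 j$ ($S{\left(j \right)} = 2 j - 3 = -3 + 2 j$)
$479 + S{\left(f{\left(1,4 \right)} \right)} = 479 - \left(3 - 2 \cdot 1 \left(1 + 1\right)\right) = 479 - \left(3 - 2 \cdot 1 \cdot 2\right) = 479 + \left(-3 + 2 \cdot 2\right) = 479 + \left(-3 + 4\right) = 479 + 1 = 480$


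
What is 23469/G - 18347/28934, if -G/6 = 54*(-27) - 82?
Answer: 84920961/44558360 ≈ 1.9058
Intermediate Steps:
G = 9240 (G = -6*(54*(-27) - 82) = -6*(-1458 - 82) = -6*(-1540) = 9240)
23469/G - 18347/28934 = 23469/9240 - 18347/28934 = 23469*(1/9240) - 18347*1/28934 = 7823/3080 - 18347/28934 = 84920961/44558360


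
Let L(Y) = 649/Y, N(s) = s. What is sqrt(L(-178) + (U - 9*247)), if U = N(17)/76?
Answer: I*sqrt(25465650011)/3382 ≈ 47.185*I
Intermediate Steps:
U = 17/76 ≈ 0.22368
sqrt(L(-178) + (U - 9*247)) = sqrt(649/(-178) + (17/76 - 9*247)) = sqrt(649*(-1/178) + (17/76 - 2223)) = sqrt(-649/178 - 168931/76) = sqrt(-15059521/6764) = I*sqrt(25465650011)/3382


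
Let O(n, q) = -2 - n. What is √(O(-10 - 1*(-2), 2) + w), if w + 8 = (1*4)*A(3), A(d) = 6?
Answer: √22 ≈ 4.6904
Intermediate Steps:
w = 16 (w = -8 + (1*4)*6 = -8 + 4*6 = -8 + 24 = 16)
√(O(-10 - 1*(-2), 2) + w) = √((-2 - (-10 - 1*(-2))) + 16) = √((-2 - (-10 + 2)) + 16) = √((-2 - 1*(-8)) + 16) = √((-2 + 8) + 16) = √(6 + 16) = √22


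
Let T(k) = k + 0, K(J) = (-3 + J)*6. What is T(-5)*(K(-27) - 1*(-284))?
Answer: -520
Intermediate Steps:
K(J) = -18 + 6*J
T(k) = k
T(-5)*(K(-27) - 1*(-284)) = -5*((-18 + 6*(-27)) - 1*(-284)) = -5*((-18 - 162) + 284) = -5*(-180 + 284) = -5*104 = -520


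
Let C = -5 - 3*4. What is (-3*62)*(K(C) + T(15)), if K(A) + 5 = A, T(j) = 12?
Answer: 1860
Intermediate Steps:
C = -17 (C = -5 - 12 = -17)
K(A) = -5 + A
(-3*62)*(K(C) + T(15)) = (-3*62)*((-5 - 17) + 12) = -186*(-22 + 12) = -186*(-10) = 1860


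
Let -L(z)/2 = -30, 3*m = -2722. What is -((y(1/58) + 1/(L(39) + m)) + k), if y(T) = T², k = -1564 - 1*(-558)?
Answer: 4301301639/4275644 ≈ 1006.0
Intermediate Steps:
m = -2722/3 (m = (⅓)*(-2722) = -2722/3 ≈ -907.33)
L(z) = 60 (L(z) = -2*(-30) = 60)
k = -1006 (k = -1564 + 558 = -1006)
-((y(1/58) + 1/(L(39) + m)) + k) = -(((1/58)² + 1/(60 - 2722/3)) - 1006) = -(((1/58)² + 1/(-2542/3)) - 1006) = -((1/3364 - 3/2542) - 1006) = -(-3775/4275644 - 1006) = -1*(-4301301639/4275644) = 4301301639/4275644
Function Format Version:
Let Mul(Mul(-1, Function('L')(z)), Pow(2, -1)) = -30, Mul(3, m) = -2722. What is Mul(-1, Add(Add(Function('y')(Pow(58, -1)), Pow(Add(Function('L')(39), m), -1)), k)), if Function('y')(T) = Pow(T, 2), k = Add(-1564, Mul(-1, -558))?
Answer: Rational(4301301639, 4275644) ≈ 1006.0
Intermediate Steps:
m = Rational(-2722, 3) (m = Mul(Rational(1, 3), -2722) = Rational(-2722, 3) ≈ -907.33)
Function('L')(z) = 60 (Function('L')(z) = Mul(-2, -30) = 60)
k = -1006 (k = Add(-1564, 558) = -1006)
Mul(-1, Add(Add(Function('y')(Pow(58, -1)), Pow(Add(Function('L')(39), m), -1)), k)) = Mul(-1, Add(Add(Pow(Pow(58, -1), 2), Pow(Add(60, Rational(-2722, 3)), -1)), -1006)) = Mul(-1, Add(Add(Pow(Rational(1, 58), 2), Pow(Rational(-2542, 3), -1)), -1006)) = Mul(-1, Add(Add(Rational(1, 3364), Rational(-3, 2542)), -1006)) = Mul(-1, Add(Rational(-3775, 4275644), -1006)) = Mul(-1, Rational(-4301301639, 4275644)) = Rational(4301301639, 4275644)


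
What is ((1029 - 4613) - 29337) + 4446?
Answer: -28475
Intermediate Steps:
((1029 - 4613) - 29337) + 4446 = (-3584 - 29337) + 4446 = -32921 + 4446 = -28475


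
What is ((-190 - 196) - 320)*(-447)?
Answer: 315582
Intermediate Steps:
((-190 - 196) - 320)*(-447) = (-386 - 320)*(-447) = -706*(-447) = 315582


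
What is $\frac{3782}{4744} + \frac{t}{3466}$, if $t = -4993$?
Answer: $- \frac{2644595}{4110676} \approx -0.64335$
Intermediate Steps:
$\frac{3782}{4744} + \frac{t}{3466} = \frac{3782}{4744} - \frac{4993}{3466} = 3782 \cdot \frac{1}{4744} - \frac{4993}{3466} = \frac{1891}{2372} - \frac{4993}{3466} = - \frac{2644595}{4110676}$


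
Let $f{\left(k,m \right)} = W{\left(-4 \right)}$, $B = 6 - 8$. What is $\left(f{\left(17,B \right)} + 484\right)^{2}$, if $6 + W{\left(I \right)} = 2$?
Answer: $230400$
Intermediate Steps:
$B = -2$ ($B = 6 - 8 = -2$)
$W{\left(I \right)} = -4$ ($W{\left(I \right)} = -6 + 2 = -4$)
$f{\left(k,m \right)} = -4$
$\left(f{\left(17,B \right)} + 484\right)^{2} = \left(-4 + 484\right)^{2} = 480^{2} = 230400$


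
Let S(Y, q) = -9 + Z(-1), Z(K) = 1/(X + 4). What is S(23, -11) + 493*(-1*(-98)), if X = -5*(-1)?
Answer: 434746/9 ≈ 48305.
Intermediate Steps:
X = 5
Z(K) = ⅑ (Z(K) = 1/(5 + 4) = 1/9 = ⅑)
S(Y, q) = -80/9 (S(Y, q) = -9 + ⅑ = -80/9)
S(23, -11) + 493*(-1*(-98)) = -80/9 + 493*(-1*(-98)) = -80/9 + 493*98 = -80/9 + 48314 = 434746/9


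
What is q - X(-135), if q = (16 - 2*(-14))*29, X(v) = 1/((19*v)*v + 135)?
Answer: 442019159/346410 ≈ 1276.0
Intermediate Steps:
X(v) = 1/(135 + 19*v²) (X(v) = 1/(19*v² + 135) = 1/(135 + 19*v²))
q = 1276 (q = (16 + 28)*29 = 44*29 = 1276)
q - X(-135) = 1276 - 1/(135 + 19*(-135)²) = 1276 - 1/(135 + 19*18225) = 1276 - 1/(135 + 346275) = 1276 - 1/346410 = 442019159/346410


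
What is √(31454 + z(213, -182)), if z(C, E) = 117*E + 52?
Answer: 2*√2553 ≈ 101.05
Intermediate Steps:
z(C, E) = 52 + 117*E
√(31454 + z(213, -182)) = √(31454 + (52 + 117*(-182))) = √(31454 + (52 - 21294)) = √(31454 - 21242) = √10212 = 2*√2553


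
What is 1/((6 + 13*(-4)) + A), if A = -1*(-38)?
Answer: -⅛ ≈ -0.12500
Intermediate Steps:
A = 38
1/((6 + 13*(-4)) + A) = 1/((6 + 13*(-4)) + 38) = 1/((6 - 52) + 38) = 1/(-46 + 38) = 1/(-8) = -⅛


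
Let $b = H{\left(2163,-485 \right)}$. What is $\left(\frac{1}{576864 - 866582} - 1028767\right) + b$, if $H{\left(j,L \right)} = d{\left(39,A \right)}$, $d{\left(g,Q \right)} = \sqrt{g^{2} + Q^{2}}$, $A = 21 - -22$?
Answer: $- \frac{298052317707}{289718} + \sqrt{3370} \approx -1.0287 \cdot 10^{6}$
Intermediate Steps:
$A = 43$ ($A = 21 + 22 = 43$)
$d{\left(g,Q \right)} = \sqrt{Q^{2} + g^{2}}$
$H{\left(j,L \right)} = \sqrt{3370}$ ($H{\left(j,L \right)} = \sqrt{43^{2} + 39^{2}} = \sqrt{1849 + 1521} = \sqrt{3370}$)
$b = \sqrt{3370} \approx 58.052$
$\left(\frac{1}{576864 - 866582} - 1028767\right) + b = \left(\frac{1}{576864 - 866582} - 1028767\right) + \sqrt{3370} = \left(\frac{1}{-289718} - 1028767\right) + \sqrt{3370} = \left(- \frac{1}{289718} - 1028767\right) + \sqrt{3370} = - \frac{298052317707}{289718} + \sqrt{3370}$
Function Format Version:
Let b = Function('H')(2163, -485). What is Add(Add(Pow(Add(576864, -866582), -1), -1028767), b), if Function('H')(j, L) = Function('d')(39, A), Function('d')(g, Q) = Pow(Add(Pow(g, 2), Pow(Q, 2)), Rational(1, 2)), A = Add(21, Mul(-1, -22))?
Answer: Add(Rational(-298052317707, 289718), Pow(3370, Rational(1, 2))) ≈ -1.0287e+6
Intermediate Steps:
A = 43 (A = Add(21, 22) = 43)
Function('d')(g, Q) = Pow(Add(Pow(Q, 2), Pow(g, 2)), Rational(1, 2))
Function('H')(j, L) = Pow(3370, Rational(1, 2)) (Function('H')(j, L) = Pow(Add(Pow(43, 2), Pow(39, 2)), Rational(1, 2)) = Pow(Add(1849, 1521), Rational(1, 2)) = Pow(3370, Rational(1, 2)))
b = Pow(3370, Rational(1, 2)) ≈ 58.052
Add(Add(Pow(Add(576864, -866582), -1), -1028767), b) = Add(Add(Pow(Add(576864, -866582), -1), -1028767), Pow(3370, Rational(1, 2))) = Add(Add(Pow(-289718, -1), -1028767), Pow(3370, Rational(1, 2))) = Add(Add(Rational(-1, 289718), -1028767), Pow(3370, Rational(1, 2))) = Add(Rational(-298052317707, 289718), Pow(3370, Rational(1, 2)))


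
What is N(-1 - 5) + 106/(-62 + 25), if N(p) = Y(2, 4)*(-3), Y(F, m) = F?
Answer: -328/37 ≈ -8.8649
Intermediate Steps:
N(p) = -6 (N(p) = 2*(-3) = -6)
N(-1 - 5) + 106/(-62 + 25) = -6 + 106/(-62 + 25) = -6 + 106/(-37) = -6 + 106*(-1/37) = -6 - 106/37 = -328/37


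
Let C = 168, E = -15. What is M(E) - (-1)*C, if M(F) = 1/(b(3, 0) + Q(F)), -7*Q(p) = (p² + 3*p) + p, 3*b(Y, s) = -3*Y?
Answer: 31241/186 ≈ 167.96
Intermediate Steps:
b(Y, s) = -Y (b(Y, s) = (-3*Y)/3 = -Y)
Q(p) = -4*p/7 - p²/7 (Q(p) = -((p² + 3*p) + p)/7 = -(p² + 4*p)/7 = -4*p/7 - p²/7)
M(F) = 1/(-3 - F*(4 + F)/7) (M(F) = 1/(-1*3 - F*(4 + F)/7) = 1/(-3 - F*(4 + F)/7))
M(E) - (-1)*C = -7/(21 - 15*(4 - 15)) - (-1)*168 = -7/(21 - 15*(-11)) - 1*(-168) = -7/(21 + 165) + 168 = -7/186 + 168 = 31241/186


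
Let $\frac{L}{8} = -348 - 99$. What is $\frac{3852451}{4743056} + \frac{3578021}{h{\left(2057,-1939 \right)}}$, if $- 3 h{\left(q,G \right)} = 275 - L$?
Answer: $- \frac{50897426127727}{18265508656} \approx -2786.5$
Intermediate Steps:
$L = -3576$ ($L = 8 \left(-348 - 99\right) = 8 \left(-447\right) = -3576$)
$h{\left(q,G \right)} = - \frac{3851}{3}$ ($h{\left(q,G \right)} = - \frac{275 - -3576}{3} = - \frac{275 + 3576}{3} = \left(- \frac{1}{3}\right) 3851 = - \frac{3851}{3}$)
$\frac{3852451}{4743056} + \frac{3578021}{h{\left(2057,-1939 \right)}} = \frac{3852451}{4743056} + \frac{3578021}{- \frac{3851}{3}} = 3852451 \cdot \frac{1}{4743056} + 3578021 \left(- \frac{3}{3851}\right) = \frac{3852451}{4743056} - \frac{10734063}{3851} = - \frac{50897426127727}{18265508656}$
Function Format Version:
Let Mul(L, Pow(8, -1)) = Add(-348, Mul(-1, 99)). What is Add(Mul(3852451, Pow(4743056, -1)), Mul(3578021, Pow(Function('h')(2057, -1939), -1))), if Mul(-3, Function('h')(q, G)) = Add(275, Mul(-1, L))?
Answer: Rational(-50897426127727, 18265508656) ≈ -2786.5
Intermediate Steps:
L = -3576 (L = Mul(8, Add(-348, Mul(-1, 99))) = Mul(8, Add(-348, -99)) = Mul(8, -447) = -3576)
Function('h')(q, G) = Rational(-3851, 3) (Function('h')(q, G) = Mul(Rational(-1, 3), Add(275, Mul(-1, -3576))) = Mul(Rational(-1, 3), Add(275, 3576)) = Mul(Rational(-1, 3), 3851) = Rational(-3851, 3))
Add(Mul(3852451, Pow(4743056, -1)), Mul(3578021, Pow(Function('h')(2057, -1939), -1))) = Add(Mul(3852451, Pow(4743056, -1)), Mul(3578021, Pow(Rational(-3851, 3), -1))) = Add(Mul(3852451, Rational(1, 4743056)), Mul(3578021, Rational(-3, 3851))) = Add(Rational(3852451, 4743056), Rational(-10734063, 3851)) = Rational(-50897426127727, 18265508656)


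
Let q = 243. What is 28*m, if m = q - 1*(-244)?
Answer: 13636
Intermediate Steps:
m = 487 (m = 243 - 1*(-244) = 243 + 244 = 487)
28*m = 28*487 = 13636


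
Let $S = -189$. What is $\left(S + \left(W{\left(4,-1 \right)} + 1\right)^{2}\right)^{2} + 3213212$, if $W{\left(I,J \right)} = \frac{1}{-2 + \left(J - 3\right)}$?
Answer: $\frac{4210277593}{1296} \approx 3.2487 \cdot 10^{6}$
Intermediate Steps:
$W{\left(I,J \right)} = \frac{1}{-5 + J}$ ($W{\left(I,J \right)} = \frac{1}{-2 + \left(J - 3\right)} = \frac{1}{-2 + \left(-3 + J\right)} = \frac{1}{-5 + J}$)
$\left(S + \left(W{\left(4,-1 \right)} + 1\right)^{2}\right)^{2} + 3213212 = \left(-189 + \left(\frac{1}{-5 - 1} + 1\right)^{2}\right)^{2} + 3213212 = \left(-189 + \left(\frac{1}{-6} + 1\right)^{2}\right)^{2} + 3213212 = \left(-189 + \left(- \frac{1}{6} + 1\right)^{2}\right)^{2} + 3213212 = \left(-189 + \left(\frac{5}{6}\right)^{2}\right)^{2} + 3213212 = \left(-189 + \frac{25}{36}\right)^{2} + 3213212 = \left(- \frac{6779}{36}\right)^{2} + 3213212 = \frac{45954841}{1296} + 3213212 = \frac{4210277593}{1296}$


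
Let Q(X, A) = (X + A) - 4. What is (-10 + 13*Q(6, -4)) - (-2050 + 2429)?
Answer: -415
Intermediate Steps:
Q(X, A) = -4 + A + X (Q(X, A) = (A + X) - 4 = -4 + A + X)
(-10 + 13*Q(6, -4)) - (-2050 + 2429) = (-10 + 13*(-4 - 4 + 6)) - (-2050 + 2429) = (-10 + 13*(-2)) - 1*379 = (-10 - 26) - 379 = -36 - 379 = -415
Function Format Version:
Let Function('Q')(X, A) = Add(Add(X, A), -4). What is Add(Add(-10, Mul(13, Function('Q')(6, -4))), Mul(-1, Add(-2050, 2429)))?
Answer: -415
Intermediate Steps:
Function('Q')(X, A) = Add(-4, A, X) (Function('Q')(X, A) = Add(Add(A, X), -4) = Add(-4, A, X))
Add(Add(-10, Mul(13, Function('Q')(6, -4))), Mul(-1, Add(-2050, 2429))) = Add(Add(-10, Mul(13, Add(-4, -4, 6))), Mul(-1, Add(-2050, 2429))) = Add(Add(-10, Mul(13, -2)), Mul(-1, 379)) = Add(Add(-10, -26), -379) = Add(-36, -379) = -415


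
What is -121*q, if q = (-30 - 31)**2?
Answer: -450241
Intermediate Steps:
q = 3721 (q = (-61)**2 = 3721)
-121*q = -121*3721 = -450241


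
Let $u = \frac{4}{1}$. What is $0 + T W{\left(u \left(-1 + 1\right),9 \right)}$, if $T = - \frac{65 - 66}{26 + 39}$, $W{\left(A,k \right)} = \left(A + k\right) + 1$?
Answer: $\frac{2}{13} \approx 0.15385$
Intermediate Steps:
$u = 4$ ($u = 4 \cdot 1 = 4$)
$W{\left(A,k \right)} = 1 + A + k$
$T = \frac{1}{65}$ ($T = - \frac{-1}{65} = \left(-1\right) \left(- \frac{1}{65}\right) = \frac{1}{65} \approx 0.015385$)
$0 + T W{\left(u \left(-1 + 1\right),9 \right)} = 0 + \frac{1 + 4 \left(-1 + 1\right) + 9}{65} = 0 + \frac{1 + 4 \cdot 0 + 9}{65} = 0 + \frac{1 + 0 + 9}{65} = 0 + \frac{1}{65} \cdot 10 = 0 + \frac{2}{13} = \frac{2}{13}$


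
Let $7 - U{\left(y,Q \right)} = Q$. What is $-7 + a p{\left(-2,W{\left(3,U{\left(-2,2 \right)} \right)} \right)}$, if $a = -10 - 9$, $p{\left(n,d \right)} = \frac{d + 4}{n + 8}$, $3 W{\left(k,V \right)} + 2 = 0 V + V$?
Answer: $- \frac{137}{6} \approx -22.833$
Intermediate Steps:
$U{\left(y,Q \right)} = 7 - Q$
$W{\left(k,V \right)} = - \frac{2}{3} + \frac{V}{3}$ ($W{\left(k,V \right)} = - \frac{2}{3} + \frac{0 V + V}{3} = - \frac{2}{3} + \frac{0 + V}{3} = - \frac{2}{3} + \frac{V}{3}$)
$p{\left(n,d \right)} = \frac{4 + d}{8 + n}$
$a = -19$ ($a = -10 - 9 = -19$)
$-7 + a p{\left(-2,W{\left(3,U{\left(-2,2 \right)} \right)} \right)} = -7 - 19 \frac{4 - \left(\frac{2}{3} - \frac{7 - 2}{3}\right)}{8 - 2} = -7 - 19 \frac{4 - \left(\frac{2}{3} - \frac{7 - 2}{3}\right)}{6} = -7 - 19 \frac{4 + \left(- \frac{2}{3} + \frac{1}{3} \cdot 5\right)}{6} = -7 - 19 \frac{4 + \left(- \frac{2}{3} + \frac{5}{3}\right)}{6} = -7 - 19 \frac{4 + 1}{6} = -7 - 19 \cdot \frac{1}{6} \cdot 5 = -7 - \frac{95}{6} = - \frac{137}{6}$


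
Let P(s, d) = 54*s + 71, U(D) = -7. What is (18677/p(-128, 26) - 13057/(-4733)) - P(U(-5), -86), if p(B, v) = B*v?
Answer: 4790742623/15751424 ≈ 304.15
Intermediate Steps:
P(s, d) = 71 + 54*s
(18677/p(-128, 26) - 13057/(-4733)) - P(U(-5), -86) = (18677/((-128*26)) - 13057/(-4733)) - (71 + 54*(-7)) = (18677/(-3328) - 13057*(-1/4733)) - (71 - 378) = (18677*(-1/3328) + 13057/4733) - 1*(-307) = (-18677/3328 + 13057/4733) + 307 = -44944545/15751424 + 307 = 4790742623/15751424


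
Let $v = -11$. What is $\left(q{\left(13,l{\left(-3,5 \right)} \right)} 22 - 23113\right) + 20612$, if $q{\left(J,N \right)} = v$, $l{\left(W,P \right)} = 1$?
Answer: $-2743$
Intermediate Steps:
$q{\left(J,N \right)} = -11$
$\left(q{\left(13,l{\left(-3,5 \right)} \right)} 22 - 23113\right) + 20612 = \left(\left(-11\right) 22 - 23113\right) + 20612 = \left(-242 - 23113\right) + 20612 = -23355 + 20612 = -2743$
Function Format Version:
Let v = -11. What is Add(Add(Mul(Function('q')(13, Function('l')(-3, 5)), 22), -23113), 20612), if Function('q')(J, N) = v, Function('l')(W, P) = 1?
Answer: -2743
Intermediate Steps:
Function('q')(J, N) = -11
Add(Add(Mul(Function('q')(13, Function('l')(-3, 5)), 22), -23113), 20612) = Add(Add(Mul(-11, 22), -23113), 20612) = Add(Add(-242, -23113), 20612) = Add(-23355, 20612) = -2743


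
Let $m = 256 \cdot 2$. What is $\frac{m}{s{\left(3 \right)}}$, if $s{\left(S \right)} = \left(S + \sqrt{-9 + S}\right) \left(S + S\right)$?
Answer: $\frac{256}{15} - \frac{256 i \sqrt{6}}{45} \approx 17.067 - 13.935 i$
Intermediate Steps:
$m = 512$
$s{\left(S \right)} = 2 S \left(S + \sqrt{-9 + S}\right)$ ($s{\left(S \right)} = \left(S + \sqrt{-9 + S}\right) 2 S = 2 S \left(S + \sqrt{-9 + S}\right)$)
$\frac{m}{s{\left(3 \right)}} = \frac{512}{2 \cdot 3 \left(3 + \sqrt{-9 + 3}\right)} = \frac{512}{2 \cdot 3 \left(3 + \sqrt{-6}\right)} = \frac{512}{2 \cdot 3 \left(3 + i \sqrt{6}\right)} = \frac{512}{18 + 6 i \sqrt{6}}$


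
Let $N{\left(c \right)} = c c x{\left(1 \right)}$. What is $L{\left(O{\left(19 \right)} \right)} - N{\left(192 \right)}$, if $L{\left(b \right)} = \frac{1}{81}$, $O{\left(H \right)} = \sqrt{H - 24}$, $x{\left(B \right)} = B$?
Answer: $- \frac{2985983}{81} \approx -36864.0$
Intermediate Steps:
$O{\left(H \right)} = \sqrt{-24 + H}$
$N{\left(c \right)} = c^{2}$ ($N{\left(c \right)} = c c 1 = c^{2} \cdot 1 = c^{2}$)
$L{\left(b \right)} = \frac{1}{81}$
$L{\left(O{\left(19 \right)} \right)} - N{\left(192 \right)} = \frac{1}{81} - 192^{2} = \frac{1}{81} - 36864 = - \frac{2985983}{81}$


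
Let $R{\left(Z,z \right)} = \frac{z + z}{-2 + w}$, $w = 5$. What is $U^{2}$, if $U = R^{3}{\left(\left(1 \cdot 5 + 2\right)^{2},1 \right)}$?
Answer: $\frac{64}{729} \approx 0.087791$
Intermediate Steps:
$R{\left(Z,z \right)} = \frac{2 z}{3}$ ($R{\left(Z,z \right)} = \frac{z + z}{-2 + 5} = \frac{2 z}{3}$)
$U = \frac{8}{27}$ ($U = \left(\frac{2}{3} \cdot 1\right)^{3} = \left(\frac{2}{3}\right)^{3} = \frac{8}{27} \approx 0.2963$)
$U^{2} = \left(\frac{8}{27}\right)^{2} = \frac{64}{729}$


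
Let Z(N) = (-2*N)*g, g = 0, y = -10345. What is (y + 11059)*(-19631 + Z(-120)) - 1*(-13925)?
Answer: -14002609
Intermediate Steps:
Z(N) = 0 (Z(N) = -2*N*0 = 0)
(y + 11059)*(-19631 + Z(-120)) - 1*(-13925) = (-10345 + 11059)*(-19631 + 0) - 1*(-13925) = 714*(-19631) + 13925 = -14016534 + 13925 = -14002609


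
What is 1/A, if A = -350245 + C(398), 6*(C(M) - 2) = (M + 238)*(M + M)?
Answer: -1/265867 ≈ -3.7613e-6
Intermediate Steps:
C(M) = 2 + M*(238 + M)/3 (C(M) = 2 + ((M + 238)*(M + M))/6 = 2 + ((238 + M)*(2*M))/6 = 2 + (2*M*(238 + M))/6 = 2 + M*(238 + M)/3)
A = -265867 (A = -350245 + (2 + (1/3)*398**2 + (238/3)*398) = -350245 + (2 + (1/3)*158404 + 94724/3) = -350245 + (2 + 158404/3 + 94724/3) = -350245 + 84378 = -265867)
1/A = 1/(-265867) = -1/265867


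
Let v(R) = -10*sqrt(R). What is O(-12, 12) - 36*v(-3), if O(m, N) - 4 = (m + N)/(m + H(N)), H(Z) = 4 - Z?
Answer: 4 + 360*I*sqrt(3) ≈ 4.0 + 623.54*I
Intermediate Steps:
O(m, N) = 4 + (N + m)/(4 + m - N) (O(m, N) = 4 + (m + N)/(m + (4 - N)) = 4 + (N + m)/(4 + m - N))
O(-12, 12) - 36*v(-3) = (16 - 3*12 + 5*(-12))/(4 - 12 - 1*12) - (-360)*sqrt(-3) = (16 - 36 - 60)/(4 - 12 - 12) - (-360)*I*sqrt(3) = -80/(-20) - (-360)*I*sqrt(3) = -1/20*(-80) + 360*I*sqrt(3) = 4 + 360*I*sqrt(3)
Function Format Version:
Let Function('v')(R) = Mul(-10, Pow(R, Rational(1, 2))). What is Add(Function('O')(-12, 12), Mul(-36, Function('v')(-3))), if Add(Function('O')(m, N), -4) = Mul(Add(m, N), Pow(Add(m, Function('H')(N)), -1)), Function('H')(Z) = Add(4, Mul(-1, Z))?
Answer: Add(4, Mul(360, I, Pow(3, Rational(1, 2)))) ≈ Add(4.0000, Mul(623.54, I))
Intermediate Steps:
Function('O')(m, N) = Add(4, Mul(Pow(Add(4, m, Mul(-1, N)), -1), Add(N, m))) (Function('O')(m, N) = Add(4, Mul(Add(m, N), Pow(Add(m, Add(4, Mul(-1, N))), -1))) = Add(4, Mul(Add(N, m), Pow(Add(4, m, Mul(-1, N)), -1))) = Add(4, Mul(Pow(Add(4, m, Mul(-1, N)), -1), Add(N, m))))
Add(Function('O')(-12, 12), Mul(-36, Function('v')(-3))) = Add(Mul(Pow(Add(4, -12, Mul(-1, 12)), -1), Add(16, Mul(-3, 12), Mul(5, -12))), Mul(-36, Mul(-10, Pow(-3, Rational(1, 2))))) = Add(Mul(Pow(Add(4, -12, -12), -1), Add(16, -36, -60)), Mul(-36, Mul(-10, Mul(I, Pow(3, Rational(1, 2)))))) = Add(Mul(Pow(-20, -1), -80), Mul(-36, Mul(-10, I, Pow(3, Rational(1, 2))))) = Add(Mul(Rational(-1, 20), -80), Mul(360, I, Pow(3, Rational(1, 2)))) = Add(4, Mul(360, I, Pow(3, Rational(1, 2))))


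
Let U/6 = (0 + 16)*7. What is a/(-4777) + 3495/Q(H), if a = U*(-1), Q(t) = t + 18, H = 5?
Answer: 16711071/109871 ≈ 152.10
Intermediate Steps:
U = 672 (U = 6*((0 + 16)*7) = 6*(16*7) = 6*112 = 672)
Q(t) = 18 + t
a = -672 (a = 672*(-1) = -672)
a/(-4777) + 3495/Q(H) = -672/(-4777) + 3495/(18 + 5) = -672*(-1/4777) + 3495/23 = 672/4777 + 3495*(1/23) = 672/4777 + 3495/23 = 16711071/109871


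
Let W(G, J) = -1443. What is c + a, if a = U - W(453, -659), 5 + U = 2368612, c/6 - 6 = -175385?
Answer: 1317776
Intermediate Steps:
c = -1052274 (c = 36 + 6*(-175385) = 36 - 1052310 = -1052274)
U = 2368607 (U = -5 + 2368612 = 2368607)
a = 2370050 (a = 2368607 - 1*(-1443) = 2368607 + 1443 = 2370050)
c + a = -1052274 + 2370050 = 1317776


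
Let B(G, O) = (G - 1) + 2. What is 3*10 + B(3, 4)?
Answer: 34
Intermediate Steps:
B(G, O) = 1 + G (B(G, O) = (-1 + G) + 2 = 1 + G)
3*10 + B(3, 4) = 3*10 + (1 + 3) = 30 + 4 = 34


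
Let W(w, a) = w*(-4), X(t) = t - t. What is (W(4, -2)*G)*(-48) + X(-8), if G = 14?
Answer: 10752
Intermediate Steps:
X(t) = 0
W(w, a) = -4*w
(W(4, -2)*G)*(-48) + X(-8) = (-4*4*14)*(-48) + 0 = -16*14*(-48) + 0 = -224*(-48) + 0 = 10752 + 0 = 10752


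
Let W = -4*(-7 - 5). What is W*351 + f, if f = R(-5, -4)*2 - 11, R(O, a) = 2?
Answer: 16841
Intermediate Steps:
W = 48 (W = -4*(-12) = 48)
f = -7 (f = 2*2 - 11 = 4 - 11 = -7)
W*351 + f = 48*351 - 7 = 16848 - 7 = 16841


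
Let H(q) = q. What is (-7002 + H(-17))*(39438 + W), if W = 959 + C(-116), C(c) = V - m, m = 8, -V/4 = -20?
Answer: -284051911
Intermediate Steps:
V = 80 (V = -4*(-20) = 80)
C(c) = 72 (C(c) = 80 - 1*8 = 80 - 8 = 72)
W = 1031 (W = 959 + 72 = 1031)
(-7002 + H(-17))*(39438 + W) = (-7002 - 17)*(39438 + 1031) = -7019*40469 = -284051911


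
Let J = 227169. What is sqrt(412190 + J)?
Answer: sqrt(639359) ≈ 799.60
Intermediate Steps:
sqrt(412190 + J) = sqrt(412190 + 227169) = sqrt(639359)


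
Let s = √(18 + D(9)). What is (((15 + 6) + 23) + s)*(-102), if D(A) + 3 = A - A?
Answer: -4488 - 102*√15 ≈ -4883.0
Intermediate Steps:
D(A) = -3 (D(A) = -3 + (A - A) = -3 + 0 = -3)
s = √15 (s = √(18 - 3) = √15 ≈ 3.8730)
(((15 + 6) + 23) + s)*(-102) = (((15 + 6) + 23) + √15)*(-102) = ((21 + 23) + √15)*(-102) = (44 + √15)*(-102) = -4488 - 102*√15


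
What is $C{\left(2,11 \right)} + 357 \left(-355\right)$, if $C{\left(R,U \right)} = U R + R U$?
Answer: $-126691$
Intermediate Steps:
$C{\left(R,U \right)} = 2 R U$ ($C{\left(R,U \right)} = R U + R U = 2 R U$)
$C{\left(2,11 \right)} + 357 \left(-355\right) = 2 \cdot 2 \cdot 11 + 357 \left(-355\right) = 44 - 126735 = -126691$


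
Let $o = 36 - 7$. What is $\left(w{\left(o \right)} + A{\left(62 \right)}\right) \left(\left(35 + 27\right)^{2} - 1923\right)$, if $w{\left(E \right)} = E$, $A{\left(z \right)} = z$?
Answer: $174811$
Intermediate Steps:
$o = 29$ ($o = 36 - 7 = 29$)
$\left(w{\left(o \right)} + A{\left(62 \right)}\right) \left(\left(35 + 27\right)^{2} - 1923\right) = \left(29 + 62\right) \left(\left(35 + 27\right)^{2} - 1923\right) = 91 \left(62^{2} - 1923\right) = 91 \left(3844 - 1923\right) = 91 \cdot 1921 = 174811$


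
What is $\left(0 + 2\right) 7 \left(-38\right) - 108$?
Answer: $-640$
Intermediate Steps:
$\left(0 + 2\right) 7 \left(-38\right) - 108 = 2 \cdot 7 \left(-38\right) - 108 = 14 \left(-38\right) - 108 = -532 - 108 = -640$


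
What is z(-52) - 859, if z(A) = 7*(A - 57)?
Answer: -1622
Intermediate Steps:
z(A) = -399 + 7*A (z(A) = 7*(-57 + A) = -399 + 7*A)
z(-52) - 859 = (-399 + 7*(-52)) - 859 = (-399 - 364) - 859 = -763 - 859 = -1622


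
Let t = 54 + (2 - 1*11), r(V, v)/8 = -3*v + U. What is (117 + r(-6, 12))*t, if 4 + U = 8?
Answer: -6255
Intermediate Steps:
U = 4 (U = -4 + 8 = 4)
r(V, v) = 32 - 24*v (r(V, v) = 8*(-3*v + 4) = 8*(4 - 3*v) = 32 - 24*v)
t = 45 (t = 54 + (2 - 11) = 54 - 9 = 45)
(117 + r(-6, 12))*t = (117 + (32 - 24*12))*45 = (117 + (32 - 288))*45 = (117 - 256)*45 = -139*45 = -6255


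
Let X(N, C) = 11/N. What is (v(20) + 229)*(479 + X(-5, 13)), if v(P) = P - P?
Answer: 545936/5 ≈ 1.0919e+5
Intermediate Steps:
v(P) = 0
(v(20) + 229)*(479 + X(-5, 13)) = (0 + 229)*(479 + 11/(-5)) = 229*(479 + 11*(-⅕)) = 229*(479 - 11/5) = 229*(2384/5) = 545936/5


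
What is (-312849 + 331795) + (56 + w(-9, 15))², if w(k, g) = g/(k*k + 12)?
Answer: 21238187/961 ≈ 22100.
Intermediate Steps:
w(k, g) = g/(12 + k²) (w(k, g) = g/(k² + 12) = g/(12 + k²))
(-312849 + 331795) + (56 + w(-9, 15))² = (-312849 + 331795) + (56 + 15/(12 + (-9)²))² = 18946 + (56 + 15/(12 + 81))² = 18946 + (56 + 15/93)² = 18946 + (56 + 15*(1/93))² = 18946 + (56 + 5/31)² = 18946 + (1741/31)² = 18946 + 3031081/961 = 21238187/961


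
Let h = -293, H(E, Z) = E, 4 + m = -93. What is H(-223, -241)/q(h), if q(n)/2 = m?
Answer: 223/194 ≈ 1.1495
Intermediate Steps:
m = -97 (m = -4 - 93 = -97)
q(n) = -194 (q(n) = 2*(-97) = -194)
H(-223, -241)/q(h) = -223/(-194) = -223*(-1/194) = 223/194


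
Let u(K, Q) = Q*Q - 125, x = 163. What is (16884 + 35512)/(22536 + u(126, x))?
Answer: 13099/12245 ≈ 1.0697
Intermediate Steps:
u(K, Q) = -125 + Q**2 (u(K, Q) = Q**2 - 125 = -125 + Q**2)
(16884 + 35512)/(22536 + u(126, x)) = (16884 + 35512)/(22536 + (-125 + 163**2)) = 52396/(22536 + (-125 + 26569)) = 52396/(22536 + 26444) = 52396/48980 = 52396*(1/48980) = 13099/12245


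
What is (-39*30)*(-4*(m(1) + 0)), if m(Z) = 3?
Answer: 14040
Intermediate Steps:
(-39*30)*(-4*(m(1) + 0)) = (-39*30)*(-4*(3 + 0)) = -(-4680)*3 = -1170*(-12) = 14040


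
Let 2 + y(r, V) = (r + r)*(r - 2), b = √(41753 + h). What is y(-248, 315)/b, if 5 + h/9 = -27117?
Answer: -123998*I*√202345/202345 ≈ -275.66*I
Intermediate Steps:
h = -244098 (h = -45 + 9*(-27117) = -45 - 244053 = -244098)
b = I*√202345 (b = √(41753 - 244098) = √(-202345) = I*√202345 ≈ 449.83*I)
y(r, V) = -2 + 2*r*(-2 + r) (y(r, V) = -2 + (r + r)*(r - 2) = -2 + (2*r)*(-2 + r) = -2 + 2*r*(-2 + r))
y(-248, 315)/b = (-2 - 4*(-248) + 2*(-248)²)/((I*√202345)) = (-2 + 992 + 2*61504)*(-I*√202345/202345) = (-2 + 992 + 123008)*(-I*√202345/202345) = 123998*(-I*√202345/202345) = -123998*I*√202345/202345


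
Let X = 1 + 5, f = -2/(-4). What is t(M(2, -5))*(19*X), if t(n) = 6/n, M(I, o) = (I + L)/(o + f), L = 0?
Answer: -1539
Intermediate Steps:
f = ½ (f = -2*(-¼) = ½ ≈ 0.50000)
M(I, o) = I/(½ + o) (M(I, o) = (I + 0)/(o + ½) = I/(½ + o))
X = 6
t(M(2, -5))*(19*X) = (6/((2*2/(1 + 2*(-5)))))*(19*6) = (6/((2*2/(1 - 10))))*114 = (6/((2*2/(-9))))*114 = (6/((2*2*(-⅑))))*114 = (6/(-4/9))*114 = (6*(-9/4))*114 = -27/2*114 = -1539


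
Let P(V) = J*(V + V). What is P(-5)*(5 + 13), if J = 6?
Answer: -1080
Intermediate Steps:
P(V) = 12*V (P(V) = 6*(V + V) = 6*(2*V) = 12*V)
P(-5)*(5 + 13) = (12*(-5))*(5 + 13) = -60*18 = -1080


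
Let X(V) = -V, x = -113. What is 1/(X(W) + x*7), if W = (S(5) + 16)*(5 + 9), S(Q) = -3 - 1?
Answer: -1/959 ≈ -0.0010428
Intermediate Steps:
S(Q) = -4
W = 168 (W = (-4 + 16)*(5 + 9) = 12*14 = 168)
1/(X(W) + x*7) = 1/(-1*168 - 113*7) = 1/(-168 - 791) = 1/(-959) = -1/959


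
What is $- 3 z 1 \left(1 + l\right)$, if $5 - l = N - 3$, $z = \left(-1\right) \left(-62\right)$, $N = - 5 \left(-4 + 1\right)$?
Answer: $1116$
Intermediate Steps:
$N = 15$ ($N = \left(-5\right) \left(-3\right) = 15$)
$z = 62$
$l = -7$ ($l = 5 - \left(15 - 3\right) = 5 - 12 = -7$)
$- 3 z 1 \left(1 + l\right) = \left(-3\right) 62 \cdot 1 \left(1 - 7\right) = - 186 \cdot 1 \left(-6\right) = \left(-186\right) \left(-6\right) = 1116$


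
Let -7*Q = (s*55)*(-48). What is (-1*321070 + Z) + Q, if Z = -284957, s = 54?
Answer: -4099629/7 ≈ -5.8566e+5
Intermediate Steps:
Q = 142560/7 (Q = -54*55*(-48)/7 = -2970*(-48)/7 = -⅐*(-142560) = 142560/7 ≈ 20366.)
(-1*321070 + Z) + Q = (-1*321070 - 284957) + 142560/7 = (-321070 - 284957) + 142560/7 = -606027 + 142560/7 = -4099629/7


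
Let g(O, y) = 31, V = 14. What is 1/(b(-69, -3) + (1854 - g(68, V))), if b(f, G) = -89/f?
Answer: 69/125876 ≈ 0.00054816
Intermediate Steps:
1/(b(-69, -3) + (1854 - g(68, V))) = 1/(-89/(-69) + (1854 - 1*31)) = 1/(-89*(-1/69) + (1854 - 31)) = 1/(89/69 + 1823) = 1/(125876/69) = 69/125876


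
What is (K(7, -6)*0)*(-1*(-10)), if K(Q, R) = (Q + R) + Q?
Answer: 0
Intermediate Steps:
K(Q, R) = R + 2*Q
(K(7, -6)*0)*(-1*(-10)) = ((-6 + 2*7)*0)*(-1*(-10)) = ((-6 + 14)*0)*10 = (8*0)*10 = 0*10 = 0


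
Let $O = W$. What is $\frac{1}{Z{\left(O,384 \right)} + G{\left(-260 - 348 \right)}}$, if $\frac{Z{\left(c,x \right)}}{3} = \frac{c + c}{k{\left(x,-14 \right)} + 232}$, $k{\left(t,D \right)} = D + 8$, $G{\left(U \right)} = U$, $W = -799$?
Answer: $- \frac{113}{71101} \approx -0.0015893$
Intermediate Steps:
$k{\left(t,D \right)} = 8 + D$
$O = -799$
$Z{\left(c,x \right)} = \frac{3 c}{113}$ ($Z{\left(c,x \right)} = 3 \frac{c + c}{\left(8 - 14\right) + 232} = 3 \frac{2 c}{-6 + 232} = 3 \frac{2 c}{226} = 3 \cdot 2 c \frac{1}{226} = 3 \frac{c}{113} = \frac{3 c}{113}$)
$\frac{1}{Z{\left(O,384 \right)} + G{\left(-260 - 348 \right)}} = \frac{1}{\frac{3}{113} \left(-799\right) - 608} = \frac{1}{- \frac{2397}{113} - 608} = \frac{1}{- \frac{71101}{113}} = - \frac{113}{71101}$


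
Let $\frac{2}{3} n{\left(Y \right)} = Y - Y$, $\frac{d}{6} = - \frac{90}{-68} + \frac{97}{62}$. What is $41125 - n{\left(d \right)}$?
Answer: $41125$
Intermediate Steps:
$d = \frac{9132}{527}$ ($d = 6 \left(- \frac{90}{-68} + \frac{97}{62}\right) = 6 \left(\left(-90\right) \left(- \frac{1}{68}\right) + 97 \cdot \frac{1}{62}\right) = 6 \left(\frac{45}{34} + \frac{97}{62}\right) = 6 \cdot \frac{1522}{527} = \frac{9132}{527} \approx 17.328$)
$n{\left(Y \right)} = 0$ ($n{\left(Y \right)} = \frac{3 \left(Y - Y\right)}{2} = \frac{3}{2} \cdot 0 = 0$)
$41125 - n{\left(d \right)} = 41125 - 0 = 41125 + 0 = 41125$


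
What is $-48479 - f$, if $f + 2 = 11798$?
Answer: $-60275$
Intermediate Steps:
$f = 11796$ ($f = -2 + 11798 = 11796$)
$-48479 - f = -48479 - 11796 = -60275$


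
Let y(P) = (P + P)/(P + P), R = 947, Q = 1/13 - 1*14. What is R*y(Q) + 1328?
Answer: 2275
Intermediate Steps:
Q = -181/13 (Q = 1/13 - 14 = -181/13 ≈ -13.923)
y(P) = 1 (y(P) = (2*P)/((2*P)) = (2*P)*(1/(2*P)) = 1)
R*y(Q) + 1328 = 947*1 + 1328 = 947 + 1328 = 2275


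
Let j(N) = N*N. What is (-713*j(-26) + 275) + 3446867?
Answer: 2965154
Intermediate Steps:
j(N) = N²
(-713*j(-26) + 275) + 3446867 = (-713*(-26)² + 275) + 3446867 = (-713*676 + 275) + 3446867 = (-481988 + 275) + 3446867 = -481713 + 3446867 = 2965154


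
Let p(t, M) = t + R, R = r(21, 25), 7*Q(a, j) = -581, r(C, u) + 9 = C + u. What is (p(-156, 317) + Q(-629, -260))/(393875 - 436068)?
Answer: 202/42193 ≈ 0.0047875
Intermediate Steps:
r(C, u) = -9 + C + u (r(C, u) = -9 + (C + u) = -9 + C + u)
Q(a, j) = -83 (Q(a, j) = (⅐)*(-581) = -83)
R = 37 (R = -9 + 21 + 25 = 37)
p(t, M) = 37 + t (p(t, M) = t + 37 = 37 + t)
(p(-156, 317) + Q(-629, -260))/(393875 - 436068) = ((37 - 156) - 83)/(393875 - 436068) = (-119 - 83)/(-42193) = -202*(-1/42193) = 202/42193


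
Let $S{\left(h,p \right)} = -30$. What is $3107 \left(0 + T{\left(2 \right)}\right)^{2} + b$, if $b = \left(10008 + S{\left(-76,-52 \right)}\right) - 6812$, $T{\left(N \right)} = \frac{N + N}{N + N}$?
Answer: $6273$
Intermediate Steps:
$T{\left(N \right)} = 1$ ($T{\left(N \right)} = \frac{2 N}{2 N} = 2 N \frac{1}{2 N} = 1$)
$b = 3166$ ($b = \left(10008 - 30\right) - 6812 = 9978 - 6812 = 3166$)
$3107 \left(0 + T{\left(2 \right)}\right)^{2} + b = 3107 \left(0 + 1\right)^{2} + 3166 = 3107 \cdot 1^{2} + 3166 = 3107 \cdot 1 + 3166 = 3107 + 3166 = 6273$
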